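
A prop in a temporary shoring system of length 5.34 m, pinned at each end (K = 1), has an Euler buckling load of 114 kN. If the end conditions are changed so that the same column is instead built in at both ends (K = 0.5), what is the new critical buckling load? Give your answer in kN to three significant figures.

P_cr ∝ 1/K², so P_cr,new = P_cr,old × (K_old/K_new)² = 114 × (1/0.5)²
= 114 × 4.000 = 456 kN

P_cr ≈ 456 kN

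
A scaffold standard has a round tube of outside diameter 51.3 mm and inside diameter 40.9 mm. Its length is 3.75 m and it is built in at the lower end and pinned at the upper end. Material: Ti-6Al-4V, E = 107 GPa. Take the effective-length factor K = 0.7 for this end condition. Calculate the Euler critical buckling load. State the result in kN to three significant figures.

d_o = 51.3 mm, d_i = 40.9 mm
I = π(d_o⁴ − d_i⁴)/64 = π(51.3⁴ − 40.90⁴)/64 = 2.026×10^5 mm⁴
I = 2.026×10^5 mm⁴ = 2.026×10^-7 m⁴
Effective length L_e = K·L = 0.7 × 3.75 = 2.625 m
P_cr = π²EI / L_e² = π² × 107×10⁹ × 2.026×10^-7 / 2.625² = 3.105×10^4 N

P_cr ≈ 31.1 kN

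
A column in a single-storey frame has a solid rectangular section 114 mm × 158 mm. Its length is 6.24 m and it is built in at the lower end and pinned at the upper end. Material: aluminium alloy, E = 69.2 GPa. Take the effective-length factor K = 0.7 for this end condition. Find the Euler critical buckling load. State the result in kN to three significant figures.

Buckling occurs about the weak axis: I_min = h·b³/12 with b = 114 mm (the shorter side).
I_min = 158×114³/12 = 1.951×10^7 mm⁴
I = 1.951×10^7 mm⁴ = 1.951×10^-5 m⁴
Effective length L_e = K·L = 0.7 × 6.24 = 4.368 m
P_cr = π²EI / L_e² = π² × 69.2×10⁹ × 1.951×10^-5 / 4.368² = 6.983×10^5 N

P_cr ≈ 698 kN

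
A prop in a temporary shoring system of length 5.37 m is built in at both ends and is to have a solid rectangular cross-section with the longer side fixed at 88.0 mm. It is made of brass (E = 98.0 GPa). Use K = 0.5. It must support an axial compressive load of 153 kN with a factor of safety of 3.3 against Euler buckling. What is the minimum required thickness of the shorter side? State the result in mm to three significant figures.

Required P_cr = n·P = 3.3 × 153 = 504.9 kN
L_e = K·L = 0.5 × 5.37 = 2.685 m
Required I = P_cr·L_e²/(π²E) = 5.049×10^5 × 2.685² / (π² × 9.80×10^10) = 3.763×10^-6 m⁴
I_req = 3.763×10^6 mm⁴
Rectangle, weak axis: I_min = h·b³/12 with h = 88.0 mm fixed  ⇒  b = (12I/h)^(1/3) = 80.1 mm

b ≈ 80.1 mm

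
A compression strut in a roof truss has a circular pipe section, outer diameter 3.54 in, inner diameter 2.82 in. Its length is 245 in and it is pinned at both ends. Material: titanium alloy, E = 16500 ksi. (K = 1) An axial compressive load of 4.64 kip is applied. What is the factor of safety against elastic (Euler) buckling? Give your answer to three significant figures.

n ≈ 2.69

d_o = 3.54 in, d_i = 2.82 in
I = π(d_o⁴ − d_i⁴)/64 = π(3.54⁴ − 2.820⁴)/64 = 4.604 in⁴
Effective length L_e = K·L = 1 × 245 = 245.0 in
P_cr = π²EI / L_e² = π² × 16500×10³ × 4.604 / 245.0² = 1.249×10^4 lb
Factor of safety n = P_cr / P = 12.492 / 4.64 = 2.69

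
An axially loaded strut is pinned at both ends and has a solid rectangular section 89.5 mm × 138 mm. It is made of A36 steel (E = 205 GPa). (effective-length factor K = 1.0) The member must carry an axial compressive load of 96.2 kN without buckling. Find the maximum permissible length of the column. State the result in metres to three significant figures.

L_max ≈ 13.2 m

Buckling occurs about the weak axis: I_min = h·b³/12 with b = 89.5 mm (the shorter side).
I_min = 138×89.5³/12 = 8.245×10^6 mm⁴
I = 8.245×10^-6 m⁴
At the buckling limit P_cr = P = 9.620×10^4 N
From P_cr = π²EI/(K·L)²:  L = (1/K)·√(π²EI/P_cr) = (1/1)·√(π²×2.05×10^11×8.245×10^-6/9.620×10^4)
L = 13.2 m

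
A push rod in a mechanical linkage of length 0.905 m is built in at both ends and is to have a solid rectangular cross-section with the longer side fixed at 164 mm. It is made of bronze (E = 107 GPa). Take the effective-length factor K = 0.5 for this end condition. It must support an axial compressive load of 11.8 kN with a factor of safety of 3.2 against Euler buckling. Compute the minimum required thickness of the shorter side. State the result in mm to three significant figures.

b ≈ 8.12 mm

Required P_cr = n·P = 3.2 × 11.8 = 37.76 kN
L_e = K·L = 0.5 × 0.905 = 0.4525 m
Required I = P_cr·L_e²/(π²E) = 3.776×10^4 × 0.4525² / (π² × 1.07×10^11) = 7.321×10^-9 m⁴
I_req = 7.321×10^3 mm⁴
Rectangle, weak axis: I_min = h·b³/12 with h = 164 mm fixed  ⇒  b = (12I/h)^(1/3) = 8.12 mm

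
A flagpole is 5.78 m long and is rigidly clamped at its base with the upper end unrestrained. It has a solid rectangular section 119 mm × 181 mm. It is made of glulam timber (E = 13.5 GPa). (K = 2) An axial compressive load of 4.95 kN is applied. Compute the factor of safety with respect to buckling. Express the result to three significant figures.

Buckling occurs about the weak axis: I_min = h·b³/12 with b = 119 mm (the shorter side).
I_min = 181×119³/12 = 2.542×10^7 mm⁴
I = 2.542×10^7 mm⁴ = 2.542×10^-5 m⁴
Effective length L_e = K·L = 2 × 5.78 = 11.56 m
P_cr = π²EI / L_e² = π² × 13.5×10⁹ × 2.542×10^-5 / 11.56² = 2.534×10^4 N
Factor of safety n = P_cr / P = 25.343 / 4.95 = 5.12

n ≈ 5.12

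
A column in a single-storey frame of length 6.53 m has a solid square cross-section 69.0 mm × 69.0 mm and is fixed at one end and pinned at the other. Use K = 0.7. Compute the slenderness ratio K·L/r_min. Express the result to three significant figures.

For a square r = a/√12 = 69.0/√12 = 19.92 mm
L_e = K·L = 0.7 × 6.53 m = 4.571 m = 4571.0 mm
λ = L_e / r_min = 4571.0 / 19.92 = 229

λ ≈ 229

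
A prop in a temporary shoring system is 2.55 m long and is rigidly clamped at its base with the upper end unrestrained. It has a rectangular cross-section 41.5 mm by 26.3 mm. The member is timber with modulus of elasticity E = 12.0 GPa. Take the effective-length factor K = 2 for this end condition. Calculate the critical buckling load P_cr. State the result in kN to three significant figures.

Buckling occurs about the weak axis: I_min = h·b³/12 with b = 26.3 mm (the shorter side).
I_min = 41.5×26.3³/12 = 6.291×10^4 mm⁴
I = 6.291×10^4 mm⁴ = 6.291×10^-8 m⁴
Effective length L_e = K·L = 2 × 2.55 = 5.100 m
P_cr = π²EI / L_e² = π² × 12.0×10⁹ × 6.291×10^-8 / 5.100² = 286.5 N

P_cr ≈ 0.286 kN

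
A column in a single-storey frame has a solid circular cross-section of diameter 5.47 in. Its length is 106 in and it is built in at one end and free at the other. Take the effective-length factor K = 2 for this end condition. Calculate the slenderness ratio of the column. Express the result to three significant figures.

For a solid circle r = d/4 = 5.47/4 = 1.368 in
L_e = K·L = 2 × 106 = 212.0 in
λ = L_e / r_min = 212.00 / 1.368 = 155

λ ≈ 155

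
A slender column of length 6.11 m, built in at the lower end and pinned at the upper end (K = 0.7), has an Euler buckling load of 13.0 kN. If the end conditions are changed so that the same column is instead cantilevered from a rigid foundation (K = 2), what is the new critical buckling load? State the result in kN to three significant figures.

P_cr ∝ 1/K², so P_cr,new = P_cr,old × (K_old/K_new)² = 13.0 × (0.7/2)²
= 13.0 × 0.1225 = 1.59 kN

P_cr ≈ 1.59 kN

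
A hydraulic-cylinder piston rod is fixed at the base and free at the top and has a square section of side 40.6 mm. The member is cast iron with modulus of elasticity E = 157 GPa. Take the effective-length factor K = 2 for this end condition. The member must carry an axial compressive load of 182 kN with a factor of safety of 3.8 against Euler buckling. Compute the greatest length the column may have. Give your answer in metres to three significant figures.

I = a⁴/12 = 40.6⁴/12 = 2.264×10^5 mm⁴
I = 2.264×10^-7 m⁴
Required critical load P_cr = n·P = 3.8 × 182 = 691.6 kN = 6.916×10^5 N
From P_cr = π²EI/(K·L)²:  L = (1/K)·√(π²EI/P_cr) = (1/2)·√(π²×1.57×10^11×2.264×10^-7/6.916×10^5)
L = 0.356 m

L_max ≈ 0.356 m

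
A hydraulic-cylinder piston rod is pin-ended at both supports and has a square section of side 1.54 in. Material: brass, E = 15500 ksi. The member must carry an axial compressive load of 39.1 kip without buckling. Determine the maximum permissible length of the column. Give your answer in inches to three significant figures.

L_max ≈ 42.8 in

I = a⁴/12 = 1.54⁴/12 = 0.4687 in⁴
At the buckling limit P_cr = P = 3.910×10^4 lb
From P_cr = π²EI/(K·L)²:  L = (1/K)·√(π²EI/P_cr) = (1/1)·√(π²×1.55×10^7×0.4687/3.910×10^4)
L = 42.8 in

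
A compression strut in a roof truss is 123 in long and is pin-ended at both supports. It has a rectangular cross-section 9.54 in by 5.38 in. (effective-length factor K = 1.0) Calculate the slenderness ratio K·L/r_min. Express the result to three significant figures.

λ ≈ 79.2

Buckling occurs about the weak axis: I_min = h·b³/12 with b = 5.38 in (the shorter side).
I_min = 9.54×5.38³/12 = 123.8 in⁴
A = 51.33 in²;  r_min = √(I/A) = √(123.8/51.33) = 1.553 in
L_e = K·L = 1 × 123 = 123.0 in
λ = L_e / r_min = 123.00 / 1.553 = 79.2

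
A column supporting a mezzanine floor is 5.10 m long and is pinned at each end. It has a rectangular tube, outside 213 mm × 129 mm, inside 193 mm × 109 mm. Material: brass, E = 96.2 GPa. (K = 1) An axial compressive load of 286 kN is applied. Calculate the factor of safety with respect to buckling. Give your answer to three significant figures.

n ≈ 2.20

Weak-axis I_min = (h_o·b_o³ − h_i·b_i³)/12 with b_o = 129, b_i = 109.0 mm (shorter outer/inner sides).
I_min = (213×129³ − 193.0×109.0³)/12 = 1.728×10^7 mm⁴
I = 1.728×10^7 mm⁴ = 1.728×10^-5 m⁴
Effective length L_e = K·L = 1 × 5.10 = 5.100 m
P_cr = π²EI / L_e² = π² × 96.2×10⁹ × 1.728×10^-5 / 5.100² = 6.306×10^5 N
Factor of safety n = P_cr / P = 630.61 / 286 = 2.20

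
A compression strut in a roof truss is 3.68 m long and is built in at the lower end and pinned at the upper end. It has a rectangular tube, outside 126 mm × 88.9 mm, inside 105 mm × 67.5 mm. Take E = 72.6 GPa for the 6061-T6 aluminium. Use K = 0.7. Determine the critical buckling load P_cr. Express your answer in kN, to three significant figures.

Weak-axis I_min = (h_o·b_o³ − h_i·b_i³)/12 with b_o = 88.9, b_i = 67.50 mm (shorter outer/inner sides).
I_min = (126×88.9³ − 105.0×67.50³)/12 = 4.686×10^6 mm⁴
I = 4.686×10^6 mm⁴ = 4.686×10^-6 m⁴
Effective length L_e = K·L = 0.7 × 3.68 = 2.576 m
P_cr = π²EI / L_e² = π² × 72.6×10⁹ × 4.686×10^-6 / 2.576² = 5.060×10^5 N

P_cr ≈ 506 kN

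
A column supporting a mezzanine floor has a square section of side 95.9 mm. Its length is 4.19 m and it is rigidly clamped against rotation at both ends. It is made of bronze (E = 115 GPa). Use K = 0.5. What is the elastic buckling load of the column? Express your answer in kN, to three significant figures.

I = a⁴/12 = 95.9⁴/12 = 7.048×10^6 mm⁴
I = 7.048×10^6 mm⁴ = 7.048×10^-6 m⁴
Effective length L_e = K·L = 0.5 × 4.19 = 2.095 m
P_cr = π²EI / L_e² = π² × 115×10⁹ × 7.048×10^-6 / 2.095² = 1.823×10^6 N

P_cr ≈ 1820 kN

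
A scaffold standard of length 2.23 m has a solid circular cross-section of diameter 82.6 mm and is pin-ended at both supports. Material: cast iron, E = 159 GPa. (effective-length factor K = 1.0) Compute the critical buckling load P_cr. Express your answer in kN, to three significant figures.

P_cr ≈ 721 kN

I = πd⁴/64 = π×82.6⁴/64 = 2.285×10^6 mm⁴
I = 2.285×10^6 mm⁴ = 2.285×10^-6 m⁴
Effective length L_e = K·L = 1 × 2.23 = 2.230 m
P_cr = π²EI / L_e² = π² × 159×10⁹ × 2.285×10^-6 / 2.230² = 7.211×10^5 N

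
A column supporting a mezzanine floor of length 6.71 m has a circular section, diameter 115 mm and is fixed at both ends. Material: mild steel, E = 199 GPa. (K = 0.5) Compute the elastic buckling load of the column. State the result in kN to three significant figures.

I = πd⁴/64 = π×115⁴/64 = 8.585×10^6 mm⁴
I = 8.585×10^6 mm⁴ = 8.585×10^-6 m⁴
Effective length L_e = K·L = 0.5 × 6.71 = 3.355 m
P_cr = π²EI / L_e² = π² × 199×10⁹ × 8.585×10^-6 / 3.355² = 1.498×10^6 N

P_cr ≈ 1500 kN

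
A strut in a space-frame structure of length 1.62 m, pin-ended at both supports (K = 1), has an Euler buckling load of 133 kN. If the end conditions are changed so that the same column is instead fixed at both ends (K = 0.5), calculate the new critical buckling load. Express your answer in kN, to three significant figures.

P_cr ≈ 532 kN

P_cr ∝ 1/K², so P_cr,new = P_cr,old × (K_old/K_new)² = 133 × (1/0.5)²
= 133 × 4.000 = 532 kN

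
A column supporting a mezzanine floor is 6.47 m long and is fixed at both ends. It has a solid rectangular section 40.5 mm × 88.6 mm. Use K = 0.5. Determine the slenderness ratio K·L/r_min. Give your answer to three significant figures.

For a rectangle r_min = b/√12 = 40.5/√12 = 11.69 mm
L_e = K·L = 0.5 × 6.47 m = 3.235 m = 3235.0 mm
λ = L_e / r_min = 3235.0 / 11.69 = 277

λ ≈ 277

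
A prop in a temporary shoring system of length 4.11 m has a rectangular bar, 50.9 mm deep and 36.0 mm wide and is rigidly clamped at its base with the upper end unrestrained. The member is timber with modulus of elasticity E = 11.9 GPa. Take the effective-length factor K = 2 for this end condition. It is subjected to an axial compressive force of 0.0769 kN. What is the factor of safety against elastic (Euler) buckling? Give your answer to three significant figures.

n ≈ 4.47

Buckling occurs about the weak axis: I_min = h·b³/12 with b = 36.0 mm (the shorter side).
I_min = 50.9×36.0³/12 = 1.979×10^5 mm⁴
I = 1.979×10^5 mm⁴ = 1.979×10^-7 m⁴
Effective length L_e = K·L = 2 × 4.11 = 8.220 m
P_cr = π²EI / L_e² = π² × 11.9×10⁹ × 1.979×10^-7 / 8.220² = 344.0 N
Factor of safety n = P_cr / P = 0.34399 / 0.0769 = 4.47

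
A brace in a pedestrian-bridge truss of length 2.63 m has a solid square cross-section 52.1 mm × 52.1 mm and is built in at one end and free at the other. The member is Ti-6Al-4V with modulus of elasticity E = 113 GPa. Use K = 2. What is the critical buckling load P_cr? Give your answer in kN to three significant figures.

I = a⁴/12 = 52.1⁴/12 = 6.140×10^5 mm⁴
I = 6.140×10^5 mm⁴ = 6.140×10^-7 m⁴
Effective length L_e = K·L = 2 × 2.63 = 5.260 m
P_cr = π²EI / L_e² = π² × 113×10⁹ × 6.140×10^-7 / 5.260² = 2.475×10^4 N

P_cr ≈ 24.8 kN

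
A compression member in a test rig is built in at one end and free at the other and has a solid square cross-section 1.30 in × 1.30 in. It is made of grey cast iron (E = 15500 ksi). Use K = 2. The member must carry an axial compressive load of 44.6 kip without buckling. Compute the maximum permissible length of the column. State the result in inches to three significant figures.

L_max ≈ 14.3 in

I = a⁴/12 = 1.30⁴/12 = 0.2380 in⁴
At the buckling limit P_cr = P = 4.460×10^4 lb
From P_cr = π²EI/(K·L)²:  L = (1/K)·√(π²EI/P_cr) = (1/2)·√(π²×1.55×10^7×0.2380/4.460×10^4)
L = 14.3 in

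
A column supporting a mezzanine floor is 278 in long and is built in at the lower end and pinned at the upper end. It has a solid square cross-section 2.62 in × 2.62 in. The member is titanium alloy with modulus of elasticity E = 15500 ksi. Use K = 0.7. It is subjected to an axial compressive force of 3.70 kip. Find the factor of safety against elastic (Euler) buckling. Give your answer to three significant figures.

I = a⁴/12 = 2.62⁴/12 = 3.927 in⁴
Effective length L_e = K·L = 0.7 × 278 = 194.6 in
P_cr = π²EI / L_e² = π² × 15500×10³ × 3.927 / 194.6² = 1.586×10^4 lb
Factor of safety n = P_cr / P = 15.862 / 3.70 = 4.29

n ≈ 4.29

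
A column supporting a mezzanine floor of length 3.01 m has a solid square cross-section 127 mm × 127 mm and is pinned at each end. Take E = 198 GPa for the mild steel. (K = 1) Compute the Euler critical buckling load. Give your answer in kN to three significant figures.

I = a⁴/12 = 127⁴/12 = 2.168×10^7 mm⁴
I = 2.168×10^7 mm⁴ = 2.168×10^-5 m⁴
Effective length L_e = K·L = 1 × 3.01 = 3.010 m
P_cr = π²EI / L_e² = π² × 198×10⁹ × 2.168×10^-5 / 3.010² = 4.676×10^6 N

P_cr ≈ 4680 kN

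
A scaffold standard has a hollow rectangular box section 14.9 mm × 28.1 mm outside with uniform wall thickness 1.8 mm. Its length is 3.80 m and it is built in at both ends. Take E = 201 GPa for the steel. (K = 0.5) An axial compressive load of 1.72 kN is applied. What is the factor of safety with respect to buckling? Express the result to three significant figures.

Inner dimensions: h_i = 28.1 − 2×1.8 = 24.50 mm, b_i = 14.9 − 2×1.8 = 11.30 mm
Weak-axis I_min = (h_o·b_o³ − h_i·b_i³)/12 with b_o = 14.9, b_i = 11.30 mm (shorter outer/inner sides).
I_min = (28.1×14.9³ − 24.50×11.30³)/12 = 4.800×10^3 mm⁴
I = 4.800×10^3 mm⁴ = 4.800×10^-9 m⁴
Effective length L_e = K·L = 0.5 × 3.80 = 1.900 m
P_cr = π²EI / L_e² = π² × 201×10⁹ × 4.800×10^-9 / 1.900² = 2.638×10^3 N
Factor of safety n = P_cr / P = 2.6378 / 1.72 = 1.53

n ≈ 1.53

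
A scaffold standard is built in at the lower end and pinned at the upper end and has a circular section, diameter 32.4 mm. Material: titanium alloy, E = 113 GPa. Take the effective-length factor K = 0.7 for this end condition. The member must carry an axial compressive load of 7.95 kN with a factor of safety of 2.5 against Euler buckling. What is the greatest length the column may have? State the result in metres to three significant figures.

I = πd⁴/64 = π×32.4⁴/64 = 5.409×10^4 mm⁴
I = 5.409×10^-8 m⁴
Required critical load P_cr = n·P = 2.5 × 7.95 = 19.88 kN = 1.988×10^4 N
From P_cr = π²EI/(K·L)²:  L = (1/K)·√(π²EI/P_cr) = (1/0.7)·√(π²×1.13×10^11×5.409×10^-8/1.988×10^4)
L = 2.49 m

L_max ≈ 2.49 m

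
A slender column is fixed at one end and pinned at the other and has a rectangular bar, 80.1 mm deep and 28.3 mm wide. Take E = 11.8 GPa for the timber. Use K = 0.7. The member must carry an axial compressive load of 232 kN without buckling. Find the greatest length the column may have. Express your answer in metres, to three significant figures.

L_max ≈ 0.394 m

Buckling occurs about the weak axis: I_min = h·b³/12 with b = 28.3 mm (the shorter side).
I_min = 80.1×28.3³/12 = 1.513×10^5 mm⁴
I = 1.513×10^-7 m⁴
At the buckling limit P_cr = P = 2.320×10^5 N
From P_cr = π²EI/(K·L)²:  L = (1/K)·√(π²EI/P_cr) = (1/0.7)·√(π²×1.18×10^10×1.513×10^-7/2.320×10^5)
L = 0.394 m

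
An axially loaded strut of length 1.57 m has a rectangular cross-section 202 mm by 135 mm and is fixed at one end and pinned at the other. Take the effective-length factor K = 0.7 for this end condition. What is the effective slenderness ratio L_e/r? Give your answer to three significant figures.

λ ≈ 28.2

For a rectangle r_min = b/√12 = 135/√12 = 38.97 mm
L_e = K·L = 0.7 × 1.57 m = 1.099 m = 1099.0 mm
λ = L_e / r_min = 1099.0 / 38.97 = 28.2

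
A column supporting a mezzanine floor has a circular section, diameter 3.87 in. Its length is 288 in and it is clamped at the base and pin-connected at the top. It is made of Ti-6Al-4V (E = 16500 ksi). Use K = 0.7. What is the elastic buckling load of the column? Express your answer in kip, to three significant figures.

P_cr ≈ 44.1 kip

I = πd⁴/64 = π×3.87⁴/64 = 11.01 in⁴
Effective length L_e = K·L = 0.7 × 288 = 201.6 in
P_cr = π²EI / L_e² = π² × 16500×10³ × 11.01 / 201.6² = 4.412×10^4 lb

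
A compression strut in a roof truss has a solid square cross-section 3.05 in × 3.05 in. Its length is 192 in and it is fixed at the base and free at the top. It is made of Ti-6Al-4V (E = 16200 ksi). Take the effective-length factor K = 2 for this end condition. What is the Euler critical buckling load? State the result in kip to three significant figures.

I = a⁴/12 = 3.05⁴/12 = 7.211 in⁴
Effective length L_e = K·L = 2 × 192 = 384.0 in
P_cr = π²EI / L_e² = π² × 16200×10³ × 7.211 / 384.0² = 7.819×10^3 lb

P_cr ≈ 7.82 kip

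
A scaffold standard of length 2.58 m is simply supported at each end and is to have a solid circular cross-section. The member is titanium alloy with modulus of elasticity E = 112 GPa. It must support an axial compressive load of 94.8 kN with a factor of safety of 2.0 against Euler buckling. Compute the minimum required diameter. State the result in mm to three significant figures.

d ≈ 69.4 mm

Required P_cr = n·P = 2.0 × 94.8 = 189.6 kN
L_e = K·L = 1 × 2.58 = 2.580 m
Required I = P_cr·L_e²/(π²E) = 1.896×10^5 × 2.580² / (π² × 1.12×10^11) = 1.142×10^-6 m⁴
I_req = 1.142×10^6 mm⁴
Solid circle: I = πd⁴/64  ⇒  d = (64I/π)^(1/4) = (64×1.142×10^6/π)^(1/4) = 69.4 mm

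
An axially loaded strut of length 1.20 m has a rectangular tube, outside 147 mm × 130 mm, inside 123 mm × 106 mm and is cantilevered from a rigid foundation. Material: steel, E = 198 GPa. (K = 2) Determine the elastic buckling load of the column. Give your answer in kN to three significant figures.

Weak-axis I_min = (h_o·b_o³ − h_i·b_i³)/12 with b_o = 130, b_i = 106.0 mm (shorter outer/inner sides).
I_min = (147×130³ − 123.0×106.0³)/12 = 1.471×10^7 mm⁴
I = 1.471×10^7 mm⁴ = 1.471×10^-5 m⁴
Effective length L_e = K·L = 2 × 1.20 = 2.400 m
P_cr = π²EI / L_e² = π² × 198×10⁹ × 1.471×10^-5 / 2.400² = 4.989×10^6 N

P_cr ≈ 4990 kN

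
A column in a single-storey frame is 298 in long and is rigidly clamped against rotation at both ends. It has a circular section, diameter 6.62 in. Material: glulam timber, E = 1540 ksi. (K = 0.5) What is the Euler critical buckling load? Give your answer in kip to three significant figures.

P_cr ≈ 64.5 kip

I = πd⁴/64 = π×6.62⁴/64 = 94.28 in⁴
Effective length L_e = K·L = 0.5 × 298 = 149.0 in
P_cr = π²EI / L_e² = π² × 1540×10³ × 94.28 / 149.0² = 6.454×10^4 lb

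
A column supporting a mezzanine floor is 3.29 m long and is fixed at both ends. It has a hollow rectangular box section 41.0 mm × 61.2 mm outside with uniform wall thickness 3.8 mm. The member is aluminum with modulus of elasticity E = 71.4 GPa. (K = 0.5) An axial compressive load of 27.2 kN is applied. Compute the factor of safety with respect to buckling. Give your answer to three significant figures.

n ≈ 1.77

Inner dimensions: h_i = 61.2 − 2×3.8 = 53.60 mm, b_i = 41.0 − 2×3.8 = 33.40 mm
Weak-axis I_min = (h_o·b_o³ − h_i·b_i³)/12 with b_o = 41.0, b_i = 33.40 mm (shorter outer/inner sides).
I_min = (61.2×41.0³ − 53.60×33.40³)/12 = 1.851×10^5 mm⁴
I = 1.851×10^5 mm⁴ = 1.851×10^-7 m⁴
Effective length L_e = K·L = 0.5 × 3.29 = 1.645 m
P_cr = π²EI / L_e² = π² × 71.4×10⁹ × 1.851×10^-7 / 1.645² = 4.820×10^4 N
Factor of safety n = P_cr / P = 48.195 / 27.2 = 1.77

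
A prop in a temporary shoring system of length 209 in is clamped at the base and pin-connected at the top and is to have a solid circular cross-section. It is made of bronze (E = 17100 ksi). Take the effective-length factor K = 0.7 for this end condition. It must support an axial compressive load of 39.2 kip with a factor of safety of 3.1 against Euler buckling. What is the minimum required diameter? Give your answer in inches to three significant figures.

Required P_cr = n·P = 3.1 × 39.2 = 121.5 kip
L_e = K·L = 0.7 × 209 = 146.3 in
Required I = P_cr·L_e²/(π²E) = 1.215×10^5 × 146.3² / (π² × 1.71×10^7) = 15.41 in⁴
Solid circle: I = πd⁴/64  ⇒  d = (64I/π)^(1/4) = (64×15.41/π)^(1/4) = 4.21 in

d ≈ 4.21 in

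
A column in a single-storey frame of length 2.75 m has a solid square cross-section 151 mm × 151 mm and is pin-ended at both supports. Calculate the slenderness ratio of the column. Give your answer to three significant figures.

λ ≈ 63.1

I = a⁴/12 = 151⁴/12 = 4.332×10^7 mm⁴
A = 2.280×10^4 mm²;  r_min = √(I/A) = √(4.332×10^7/2.280×10^4) = 43.59 mm
L_e = K·L = 1 × 2.75 m = 2.750 m = 2750.0 mm
λ = L_e / r_min = 2750.0 / 43.59 = 63.1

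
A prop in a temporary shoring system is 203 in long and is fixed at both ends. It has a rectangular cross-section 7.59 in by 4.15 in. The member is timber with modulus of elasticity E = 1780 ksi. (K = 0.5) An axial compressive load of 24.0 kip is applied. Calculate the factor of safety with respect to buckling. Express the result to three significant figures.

Buckling occurs about the weak axis: I_min = h·b³/12 with b = 4.15 in (the shorter side).
I_min = 7.59×4.15³/12 = 45.21 in⁴
Effective length L_e = K·L = 0.5 × 203 = 101.5 in
P_cr = π²EI / L_e² = π² × 1780×10³ × 45.21 / 101.5² = 7.709×10^4 lb
Factor of safety n = P_cr / P = 77.089 / 24.0 = 3.21

n ≈ 3.21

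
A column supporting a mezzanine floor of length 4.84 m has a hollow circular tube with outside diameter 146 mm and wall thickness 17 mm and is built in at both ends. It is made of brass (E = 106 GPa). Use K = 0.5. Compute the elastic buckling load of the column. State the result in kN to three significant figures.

Inner diameter d_i = 146 − 2×17 = 112.0 mm
I = π(d_o⁴ − d_i⁴)/64 = π(146⁴ − 112.0⁴)/64 = 1.458×10^7 mm⁴
I = 1.458×10^7 mm⁴ = 1.458×10^-5 m⁴
Effective length L_e = K·L = 0.5 × 4.84 = 2.420 m
P_cr = π²EI / L_e² = π² × 106×10⁹ × 1.458×10^-5 / 2.420² = 2.605×10^6 N

P_cr ≈ 2600 kN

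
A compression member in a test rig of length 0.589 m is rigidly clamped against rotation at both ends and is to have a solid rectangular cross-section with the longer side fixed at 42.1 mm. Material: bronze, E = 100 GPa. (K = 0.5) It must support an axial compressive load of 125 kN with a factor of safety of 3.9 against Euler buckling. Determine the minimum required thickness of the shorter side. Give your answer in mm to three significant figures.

Required P_cr = n·P = 3.9 × 125 = 487.5 kN
L_e = K·L = 0.5 × 0.589 = 0.2945 m
Required I = P_cr·L_e²/(π²E) = 4.875×10^5 × 0.2945² / (π² × 1.00×10^11) = 4.284×10^-8 m⁴
I_req = 4.284×10^4 mm⁴
Rectangle, weak axis: I_min = h·b³/12 with h = 42.1 mm fixed  ⇒  b = (12I/h)^(1/3) = 23.0 mm

b ≈ 23.0 mm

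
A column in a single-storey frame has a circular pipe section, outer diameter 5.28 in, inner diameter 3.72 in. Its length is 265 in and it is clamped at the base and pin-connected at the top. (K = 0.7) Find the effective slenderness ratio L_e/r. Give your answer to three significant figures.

d_o = 5.28 in, d_i = 3.72 in
I = π(d_o⁴ − d_i⁴)/64 = π(5.28⁴ − 3.720⁴)/64 = 28.75 in⁴
A = 11.03 in²;  r_min = √(I/A) = √(28.75/11.03) = 1.615 in
L_e = K·L = 0.7 × 265 = 185.5 in
λ = L_e / r_min = 185.50 / 1.615 = 115

λ ≈ 115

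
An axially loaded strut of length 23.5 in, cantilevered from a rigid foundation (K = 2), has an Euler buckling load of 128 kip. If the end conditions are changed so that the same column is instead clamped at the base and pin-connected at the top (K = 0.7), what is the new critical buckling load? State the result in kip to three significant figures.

P_cr ∝ 1/K², so P_cr,new = P_cr,old × (K_old/K_new)² = 128 × (2/0.7)²
= 128 × 8.163 = 1040 kip

P_cr ≈ 1040 kip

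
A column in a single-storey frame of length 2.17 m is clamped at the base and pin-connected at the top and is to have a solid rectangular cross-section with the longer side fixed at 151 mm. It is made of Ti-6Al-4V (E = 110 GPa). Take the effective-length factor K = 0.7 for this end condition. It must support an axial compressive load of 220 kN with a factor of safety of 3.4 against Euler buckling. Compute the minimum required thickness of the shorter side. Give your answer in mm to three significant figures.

b ≈ 50.2 mm

Required P_cr = n·P = 3.4 × 220 = 748.0 kN
L_e = K·L = 0.7 × 2.17 = 1.519 m
Required I = P_cr·L_e²/(π²E) = 7.480×10^5 × 1.519² / (π² × 1.10×10^11) = 1.590×10^-6 m⁴
I_req = 1.590×10^6 mm⁴
Rectangle, weak axis: I_min = h·b³/12 with h = 151 mm fixed  ⇒  b = (12I/h)^(1/3) = 50.2 mm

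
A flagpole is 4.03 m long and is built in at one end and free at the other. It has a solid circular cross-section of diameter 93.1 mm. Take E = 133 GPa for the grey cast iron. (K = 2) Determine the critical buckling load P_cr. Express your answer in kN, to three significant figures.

P_cr ≈ 74.5 kN

I = πd⁴/64 = π×93.1⁴/64 = 3.688×10^6 mm⁴
I = 3.688×10^6 mm⁴ = 3.688×10^-6 m⁴
Effective length L_e = K·L = 2 × 4.03 = 8.060 m
P_cr = π²EI / L_e² = π² × 133×10⁹ × 3.688×10^-6 / 8.060² = 7.452×10^4 N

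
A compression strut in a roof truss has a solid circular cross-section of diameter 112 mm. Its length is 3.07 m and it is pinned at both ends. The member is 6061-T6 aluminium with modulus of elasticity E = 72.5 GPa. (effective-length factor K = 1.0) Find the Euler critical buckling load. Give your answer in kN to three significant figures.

I = πd⁴/64 = π×112⁴/64 = 7.724×10^6 mm⁴
I = 7.724×10^6 mm⁴ = 7.724×10^-6 m⁴
Effective length L_e = K·L = 1 × 3.07 = 3.070 m
P_cr = π²EI / L_e² = π² × 72.5×10⁹ × 7.724×10^-6 / 3.070² = 5.864×10^5 N

P_cr ≈ 586 kN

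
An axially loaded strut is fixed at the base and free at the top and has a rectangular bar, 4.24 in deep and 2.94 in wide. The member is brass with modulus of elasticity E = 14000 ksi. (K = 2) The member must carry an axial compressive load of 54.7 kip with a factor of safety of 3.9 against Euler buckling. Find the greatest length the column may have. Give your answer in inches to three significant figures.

Buckling occurs about the weak axis: I_min = h·b³/12 with b = 2.94 in (the shorter side).
I_min = 4.24×2.94³/12 = 8.979 in⁴
Required critical load P_cr = n·P = 3.9 × 54.7 = 213.3 kip = 2.133×10^5 lb
From P_cr = π²EI/(K·L)²:  L = (1/K)·√(π²EI/P_cr) = (1/2)·√(π²×1.40×10^7×8.979/2.133×10^5)
L = 38.1 in

L_max ≈ 38.1 in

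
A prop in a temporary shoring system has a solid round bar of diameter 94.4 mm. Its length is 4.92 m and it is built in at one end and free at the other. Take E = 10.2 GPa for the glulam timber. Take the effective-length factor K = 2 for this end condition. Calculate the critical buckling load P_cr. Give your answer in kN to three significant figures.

P_cr ≈ 4.05 kN

I = πd⁴/64 = π×94.4⁴/64 = 3.898×10^6 mm⁴
I = 3.898×10^6 mm⁴ = 3.898×10^-6 m⁴
Effective length L_e = K·L = 2 × 4.92 = 9.840 m
P_cr = π²EI / L_e² = π² × 10.2×10⁹ × 3.898×10^-6 / 9.840² = 4.053×10^3 N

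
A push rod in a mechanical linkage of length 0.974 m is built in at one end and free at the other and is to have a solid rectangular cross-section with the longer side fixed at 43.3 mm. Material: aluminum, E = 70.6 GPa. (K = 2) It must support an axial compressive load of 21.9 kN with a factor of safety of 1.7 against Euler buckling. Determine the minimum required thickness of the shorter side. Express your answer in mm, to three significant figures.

b ≈ 38.3 mm

Required P_cr = n·P = 1.7 × 21.9 = 37.23 kN
L_e = K·L = 2 × 0.974 = 1.948 m
Required I = P_cr·L_e²/(π²E) = 3.723×10^4 × 1.948² / (π² × 7.06×10^10) = 2.028×10^-7 m⁴
I_req = 2.028×10^5 mm⁴
Rectangle, weak axis: I_min = h·b³/12 with h = 43.3 mm fixed  ⇒  b = (12I/h)^(1/3) = 38.3 mm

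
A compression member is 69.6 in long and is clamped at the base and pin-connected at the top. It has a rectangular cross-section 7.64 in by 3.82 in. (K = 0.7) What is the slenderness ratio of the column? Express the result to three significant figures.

Buckling occurs about the weak axis: I_min = h·b³/12 with b = 3.82 in (the shorter side).
I_min = 7.64×3.82³/12 = 35.49 in⁴
A = 29.18 in²;  r_min = √(I/A) = √(35.49/29.18) = 1.103 in
L_e = K·L = 0.7 × 69.6 = 48.72 in
λ = L_e / r_min = 48.720 / 1.103 = 44.2

λ ≈ 44.2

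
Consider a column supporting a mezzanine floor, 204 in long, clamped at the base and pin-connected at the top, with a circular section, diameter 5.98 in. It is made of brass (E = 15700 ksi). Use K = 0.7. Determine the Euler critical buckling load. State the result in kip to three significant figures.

P_cr ≈ 477 kip

I = πd⁴/64 = π×5.98⁴/64 = 62.77 in⁴
Effective length L_e = K·L = 0.7 × 204 = 142.8 in
P_cr = π²EI / L_e² = π² × 15700×10³ × 62.77 / 142.8² = 4.770×10^5 lb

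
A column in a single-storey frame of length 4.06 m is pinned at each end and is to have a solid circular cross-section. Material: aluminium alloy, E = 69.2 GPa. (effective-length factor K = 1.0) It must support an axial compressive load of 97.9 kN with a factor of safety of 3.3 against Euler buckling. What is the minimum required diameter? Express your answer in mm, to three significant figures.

d ≈ 112 mm

Required P_cr = n·P = 3.3 × 97.9 = 323.1 kN
L_e = K·L = 1 × 4.06 = 4.060 m
Required I = P_cr·L_e²/(π²E) = 3.231×10^5 × 4.060² / (π² × 6.92×10^10) = 7.797×10^-6 m⁴
I_req = 7.797×10^6 mm⁴
Solid circle: I = πd⁴/64  ⇒  d = (64I/π)^(1/4) = (64×7.797×10^6/π)^(1/4) = 112 mm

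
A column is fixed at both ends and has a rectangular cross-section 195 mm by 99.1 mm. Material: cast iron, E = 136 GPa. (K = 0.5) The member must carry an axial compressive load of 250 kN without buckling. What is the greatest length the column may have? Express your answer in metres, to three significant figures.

L_max ≈ 18.4 m

Buckling occurs about the weak axis: I_min = h·b³/12 with b = 99.1 mm (the shorter side).
I_min = 195×99.1³/12 = 1.582×10^7 mm⁴
I = 1.582×10^-5 m⁴
At the buckling limit P_cr = P = 2.500×10^5 N
From P_cr = π²EI/(K·L)²:  L = (1/K)·√(π²EI/P_cr) = (1/0.5)·√(π²×1.36×10^11×1.582×10^-5/2.500×10^5)
L = 18.4 m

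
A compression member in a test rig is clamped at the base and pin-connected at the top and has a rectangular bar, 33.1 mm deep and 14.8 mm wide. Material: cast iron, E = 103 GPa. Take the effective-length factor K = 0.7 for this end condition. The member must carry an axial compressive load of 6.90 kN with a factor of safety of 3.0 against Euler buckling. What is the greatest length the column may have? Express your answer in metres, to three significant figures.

Buckling occurs about the weak axis: I_min = h·b³/12 with b = 14.8 mm (the shorter side).
I_min = 33.1×14.8³/12 = 8.942×10^3 mm⁴
I = 8.942×10^-9 m⁴
Required critical load P_cr = n·P = 3.0 × 6.90 = 20.70 kN = 2.070×10^4 N
From P_cr = π²EI/(K·L)²:  L = (1/K)·√(π²EI/P_cr) = (1/0.7)·√(π²×1.03×10^11×8.942×10^-9/2.070×10^4)
L = 0.947 m

L_max ≈ 0.947 m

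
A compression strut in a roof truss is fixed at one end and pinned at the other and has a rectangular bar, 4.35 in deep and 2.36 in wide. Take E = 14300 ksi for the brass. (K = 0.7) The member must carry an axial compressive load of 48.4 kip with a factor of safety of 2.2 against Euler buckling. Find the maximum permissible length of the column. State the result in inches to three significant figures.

Buckling occurs about the weak axis: I_min = h·b³/12 with b = 2.36 in (the shorter side).
I_min = 4.35×2.36³/12 = 4.765 in⁴
Required critical load P_cr = n·P = 2.2 × 48.4 = 106.5 kip = 1.065×10^5 lb
From P_cr = π²EI/(K·L)²:  L = (1/K)·√(π²EI/P_cr) = (1/0.7)·√(π²×1.43×10^7×4.765/1.065×10^5)
L = 114 in

L_max ≈ 114 in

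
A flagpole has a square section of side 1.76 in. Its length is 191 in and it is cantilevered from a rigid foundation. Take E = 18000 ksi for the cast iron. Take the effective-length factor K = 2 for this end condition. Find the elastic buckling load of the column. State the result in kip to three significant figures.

I = a⁴/12 = 1.76⁴/12 = 0.7996 in⁴
Effective length L_e = K·L = 2 × 191 = 382.0 in
P_cr = π²EI / L_e² = π² × 18000×10³ × 0.7996 / 382.0² = 973.5 lb

P_cr ≈ 0.973 kip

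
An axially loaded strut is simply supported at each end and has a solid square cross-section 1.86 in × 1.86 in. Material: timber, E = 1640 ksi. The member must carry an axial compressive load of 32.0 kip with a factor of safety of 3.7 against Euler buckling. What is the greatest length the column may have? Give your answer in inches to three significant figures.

L_max ≈ 11.7 in

I = a⁴/12 = 1.86⁴/12 = 0.9974 in⁴
Required critical load P_cr = n·P = 3.7 × 32.0 = 118.4 kip = 1.184×10^5 lb
From P_cr = π²EI/(K·L)²:  L = (1/K)·√(π²EI/P_cr) = (1/1)·√(π²×1.64×10^6×0.9974/1.184×10^5)
L = 11.7 in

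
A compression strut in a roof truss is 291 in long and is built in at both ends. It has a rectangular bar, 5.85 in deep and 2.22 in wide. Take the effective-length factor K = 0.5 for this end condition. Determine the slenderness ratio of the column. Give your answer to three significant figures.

Buckling occurs about the weak axis: I_min = h·b³/12 with b = 2.22 in (the shorter side).
I_min = 5.85×2.22³/12 = 5.334 in⁴
A = 12.99 in²;  r_min = √(I/A) = √(5.334/12.99) = 0.6409 in
L_e = K·L = 0.5 × 291 = 145.5 in
λ = L_e / r_min = 145.50 / 0.6409 = 227

λ ≈ 227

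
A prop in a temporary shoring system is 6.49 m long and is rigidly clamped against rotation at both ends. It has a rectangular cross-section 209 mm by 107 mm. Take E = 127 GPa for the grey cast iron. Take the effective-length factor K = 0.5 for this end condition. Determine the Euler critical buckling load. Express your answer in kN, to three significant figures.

P_cr ≈ 2540 kN

Buckling occurs about the weak axis: I_min = h·b³/12 with b = 107 mm (the shorter side).
I_min = 209×107³/12 = 2.134×10^7 mm⁴
I = 2.134×10^7 mm⁴ = 2.134×10^-5 m⁴
Effective length L_e = K·L = 0.5 × 6.49 = 3.245 m
P_cr = π²EI / L_e² = π² × 127×10⁹ × 2.134×10^-5 / 3.245² = 2.540×10^6 N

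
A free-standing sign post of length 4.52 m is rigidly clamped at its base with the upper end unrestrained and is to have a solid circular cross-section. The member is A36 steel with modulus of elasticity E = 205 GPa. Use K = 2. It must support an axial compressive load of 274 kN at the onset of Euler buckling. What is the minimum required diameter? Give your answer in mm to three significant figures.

d ≈ 123 mm

L_e = K·L = 2 × 4.52 = 9.040 m
Required I = P_cr·L_e²/(π²E) = 2.740×10^5 × 9.040² / (π² × 2.05×10^11) = 1.107×10^-5 m⁴
I_req = 1.107×10^7 mm⁴
Solid circle: I = πd⁴/64  ⇒  d = (64I/π)^(1/4) = (64×1.107×10^7/π)^(1/4) = 123 mm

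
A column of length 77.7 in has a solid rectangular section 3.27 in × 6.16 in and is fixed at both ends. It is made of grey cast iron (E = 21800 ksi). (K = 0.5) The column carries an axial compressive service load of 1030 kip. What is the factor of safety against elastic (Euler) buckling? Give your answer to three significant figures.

n ≈ 2.48

Buckling occurs about the weak axis: I_min = h·b³/12 with b = 3.27 in (the shorter side).
I_min = 6.16×3.27³/12 = 17.95 in⁴
Effective length L_e = K·L = 0.5 × 77.7 = 38.85 in
P_cr = π²EI / L_e² = π² × 21800×10³ × 17.95 / 38.85² = 2.559×10^6 lb
Factor of safety n = P_cr / P = 2558.7 / 1030 = 2.48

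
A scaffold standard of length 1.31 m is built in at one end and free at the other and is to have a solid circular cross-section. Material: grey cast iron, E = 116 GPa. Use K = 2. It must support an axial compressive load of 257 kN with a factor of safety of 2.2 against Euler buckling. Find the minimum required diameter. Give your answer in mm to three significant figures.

Required P_cr = n·P = 2.2 × 257 = 565.4 kN
L_e = K·L = 2 × 1.31 = 2.620 m
Required I = P_cr·L_e²/(π²E) = 5.654×10^5 × 2.620² / (π² × 1.16×10^11) = 3.390×10^-6 m⁴
I_req = 3.390×10^6 mm⁴
Solid circle: I = πd⁴/64  ⇒  d = (64I/π)^(1/4) = (64×3.390×10^6/π)^(1/4) = 91.2 mm

d ≈ 91.2 mm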